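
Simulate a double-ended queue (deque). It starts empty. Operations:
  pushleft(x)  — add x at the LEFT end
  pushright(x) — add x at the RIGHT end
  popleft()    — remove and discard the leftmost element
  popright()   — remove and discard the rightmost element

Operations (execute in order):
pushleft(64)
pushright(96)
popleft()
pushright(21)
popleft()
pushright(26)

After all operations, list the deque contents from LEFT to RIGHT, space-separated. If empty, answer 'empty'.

Answer: 21 26

Derivation:
pushleft(64): [64]
pushright(96): [64, 96]
popleft(): [96]
pushright(21): [96, 21]
popleft(): [21]
pushright(26): [21, 26]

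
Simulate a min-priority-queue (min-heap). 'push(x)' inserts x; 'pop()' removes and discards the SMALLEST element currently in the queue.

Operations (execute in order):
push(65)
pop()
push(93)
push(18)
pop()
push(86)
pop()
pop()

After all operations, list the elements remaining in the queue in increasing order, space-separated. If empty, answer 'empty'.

Answer: empty

Derivation:
push(65): heap contents = [65]
pop() → 65: heap contents = []
push(93): heap contents = [93]
push(18): heap contents = [18, 93]
pop() → 18: heap contents = [93]
push(86): heap contents = [86, 93]
pop() → 86: heap contents = [93]
pop() → 93: heap contents = []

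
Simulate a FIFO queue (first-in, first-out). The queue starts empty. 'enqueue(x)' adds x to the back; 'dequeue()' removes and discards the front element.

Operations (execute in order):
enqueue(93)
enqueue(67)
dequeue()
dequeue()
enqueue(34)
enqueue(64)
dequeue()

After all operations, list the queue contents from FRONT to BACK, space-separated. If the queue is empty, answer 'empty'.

Answer: 64

Derivation:
enqueue(93): [93]
enqueue(67): [93, 67]
dequeue(): [67]
dequeue(): []
enqueue(34): [34]
enqueue(64): [34, 64]
dequeue(): [64]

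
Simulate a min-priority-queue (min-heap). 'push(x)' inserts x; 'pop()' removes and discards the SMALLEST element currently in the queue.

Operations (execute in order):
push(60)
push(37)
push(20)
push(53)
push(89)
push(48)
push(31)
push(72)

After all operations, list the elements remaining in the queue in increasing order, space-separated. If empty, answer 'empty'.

push(60): heap contents = [60]
push(37): heap contents = [37, 60]
push(20): heap contents = [20, 37, 60]
push(53): heap contents = [20, 37, 53, 60]
push(89): heap contents = [20, 37, 53, 60, 89]
push(48): heap contents = [20, 37, 48, 53, 60, 89]
push(31): heap contents = [20, 31, 37, 48, 53, 60, 89]
push(72): heap contents = [20, 31, 37, 48, 53, 60, 72, 89]

Answer: 20 31 37 48 53 60 72 89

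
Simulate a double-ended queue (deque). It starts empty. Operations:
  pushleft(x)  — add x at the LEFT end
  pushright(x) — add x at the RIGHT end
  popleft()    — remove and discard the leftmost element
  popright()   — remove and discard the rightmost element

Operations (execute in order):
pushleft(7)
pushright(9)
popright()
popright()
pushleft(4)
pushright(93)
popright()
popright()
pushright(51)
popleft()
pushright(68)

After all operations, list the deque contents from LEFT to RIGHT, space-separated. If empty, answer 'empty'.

Answer: 68

Derivation:
pushleft(7): [7]
pushright(9): [7, 9]
popright(): [7]
popright(): []
pushleft(4): [4]
pushright(93): [4, 93]
popright(): [4]
popright(): []
pushright(51): [51]
popleft(): []
pushright(68): [68]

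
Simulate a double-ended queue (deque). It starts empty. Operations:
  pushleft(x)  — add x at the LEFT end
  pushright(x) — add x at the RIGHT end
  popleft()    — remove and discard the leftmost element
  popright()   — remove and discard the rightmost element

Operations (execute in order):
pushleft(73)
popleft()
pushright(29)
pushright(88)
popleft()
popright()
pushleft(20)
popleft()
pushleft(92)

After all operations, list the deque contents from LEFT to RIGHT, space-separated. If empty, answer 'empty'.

Answer: 92

Derivation:
pushleft(73): [73]
popleft(): []
pushright(29): [29]
pushright(88): [29, 88]
popleft(): [88]
popright(): []
pushleft(20): [20]
popleft(): []
pushleft(92): [92]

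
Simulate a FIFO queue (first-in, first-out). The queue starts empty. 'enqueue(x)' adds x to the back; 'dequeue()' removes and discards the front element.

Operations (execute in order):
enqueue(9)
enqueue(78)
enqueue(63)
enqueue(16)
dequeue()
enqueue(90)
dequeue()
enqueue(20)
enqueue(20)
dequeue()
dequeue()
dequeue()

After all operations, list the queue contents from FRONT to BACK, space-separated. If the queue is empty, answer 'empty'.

Answer: 20 20

Derivation:
enqueue(9): [9]
enqueue(78): [9, 78]
enqueue(63): [9, 78, 63]
enqueue(16): [9, 78, 63, 16]
dequeue(): [78, 63, 16]
enqueue(90): [78, 63, 16, 90]
dequeue(): [63, 16, 90]
enqueue(20): [63, 16, 90, 20]
enqueue(20): [63, 16, 90, 20, 20]
dequeue(): [16, 90, 20, 20]
dequeue(): [90, 20, 20]
dequeue(): [20, 20]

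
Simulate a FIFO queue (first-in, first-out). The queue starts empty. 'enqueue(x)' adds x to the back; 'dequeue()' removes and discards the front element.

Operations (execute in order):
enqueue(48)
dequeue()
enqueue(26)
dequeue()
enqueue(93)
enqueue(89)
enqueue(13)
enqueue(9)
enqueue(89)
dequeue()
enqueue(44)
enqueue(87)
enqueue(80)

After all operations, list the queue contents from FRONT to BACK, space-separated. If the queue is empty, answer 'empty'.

Answer: 89 13 9 89 44 87 80

Derivation:
enqueue(48): [48]
dequeue(): []
enqueue(26): [26]
dequeue(): []
enqueue(93): [93]
enqueue(89): [93, 89]
enqueue(13): [93, 89, 13]
enqueue(9): [93, 89, 13, 9]
enqueue(89): [93, 89, 13, 9, 89]
dequeue(): [89, 13, 9, 89]
enqueue(44): [89, 13, 9, 89, 44]
enqueue(87): [89, 13, 9, 89, 44, 87]
enqueue(80): [89, 13, 9, 89, 44, 87, 80]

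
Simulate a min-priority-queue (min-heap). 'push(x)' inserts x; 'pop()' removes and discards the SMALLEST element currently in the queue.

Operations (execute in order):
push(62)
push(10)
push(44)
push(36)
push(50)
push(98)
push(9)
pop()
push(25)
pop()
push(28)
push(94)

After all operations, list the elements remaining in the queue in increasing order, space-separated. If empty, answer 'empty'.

Answer: 25 28 36 44 50 62 94 98

Derivation:
push(62): heap contents = [62]
push(10): heap contents = [10, 62]
push(44): heap contents = [10, 44, 62]
push(36): heap contents = [10, 36, 44, 62]
push(50): heap contents = [10, 36, 44, 50, 62]
push(98): heap contents = [10, 36, 44, 50, 62, 98]
push(9): heap contents = [9, 10, 36, 44, 50, 62, 98]
pop() → 9: heap contents = [10, 36, 44, 50, 62, 98]
push(25): heap contents = [10, 25, 36, 44, 50, 62, 98]
pop() → 10: heap contents = [25, 36, 44, 50, 62, 98]
push(28): heap contents = [25, 28, 36, 44, 50, 62, 98]
push(94): heap contents = [25, 28, 36, 44, 50, 62, 94, 98]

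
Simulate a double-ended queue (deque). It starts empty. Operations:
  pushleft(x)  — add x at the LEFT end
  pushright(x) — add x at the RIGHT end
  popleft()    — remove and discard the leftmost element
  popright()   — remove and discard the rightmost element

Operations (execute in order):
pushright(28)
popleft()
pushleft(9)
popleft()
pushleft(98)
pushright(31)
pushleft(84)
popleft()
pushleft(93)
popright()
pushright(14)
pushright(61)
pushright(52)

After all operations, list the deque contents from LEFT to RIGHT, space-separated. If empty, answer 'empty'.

pushright(28): [28]
popleft(): []
pushleft(9): [9]
popleft(): []
pushleft(98): [98]
pushright(31): [98, 31]
pushleft(84): [84, 98, 31]
popleft(): [98, 31]
pushleft(93): [93, 98, 31]
popright(): [93, 98]
pushright(14): [93, 98, 14]
pushright(61): [93, 98, 14, 61]
pushright(52): [93, 98, 14, 61, 52]

Answer: 93 98 14 61 52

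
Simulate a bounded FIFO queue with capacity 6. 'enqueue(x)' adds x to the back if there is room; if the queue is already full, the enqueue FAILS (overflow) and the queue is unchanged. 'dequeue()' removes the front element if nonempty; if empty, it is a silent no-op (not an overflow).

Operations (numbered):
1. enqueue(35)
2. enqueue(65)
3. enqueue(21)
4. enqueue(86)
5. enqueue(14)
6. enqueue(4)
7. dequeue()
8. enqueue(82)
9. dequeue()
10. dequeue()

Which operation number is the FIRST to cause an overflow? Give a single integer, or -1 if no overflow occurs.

Answer: -1

Derivation:
1. enqueue(35): size=1
2. enqueue(65): size=2
3. enqueue(21): size=3
4. enqueue(86): size=4
5. enqueue(14): size=5
6. enqueue(4): size=6
7. dequeue(): size=5
8. enqueue(82): size=6
9. dequeue(): size=5
10. dequeue(): size=4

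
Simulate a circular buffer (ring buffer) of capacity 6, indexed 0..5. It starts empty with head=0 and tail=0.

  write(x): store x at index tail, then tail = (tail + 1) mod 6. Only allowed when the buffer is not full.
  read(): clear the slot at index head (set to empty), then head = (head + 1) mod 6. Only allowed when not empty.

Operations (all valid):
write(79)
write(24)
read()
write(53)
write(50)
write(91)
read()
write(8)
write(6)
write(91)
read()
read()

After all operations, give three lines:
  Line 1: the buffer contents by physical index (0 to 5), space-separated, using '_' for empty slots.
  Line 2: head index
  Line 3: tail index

Answer: 6 91 _ _ 91 8
4
2

Derivation:
write(79): buf=[79 _ _ _ _ _], head=0, tail=1, size=1
write(24): buf=[79 24 _ _ _ _], head=0, tail=2, size=2
read(): buf=[_ 24 _ _ _ _], head=1, tail=2, size=1
write(53): buf=[_ 24 53 _ _ _], head=1, tail=3, size=2
write(50): buf=[_ 24 53 50 _ _], head=1, tail=4, size=3
write(91): buf=[_ 24 53 50 91 _], head=1, tail=5, size=4
read(): buf=[_ _ 53 50 91 _], head=2, tail=5, size=3
write(8): buf=[_ _ 53 50 91 8], head=2, tail=0, size=4
write(6): buf=[6 _ 53 50 91 8], head=2, tail=1, size=5
write(91): buf=[6 91 53 50 91 8], head=2, tail=2, size=6
read(): buf=[6 91 _ 50 91 8], head=3, tail=2, size=5
read(): buf=[6 91 _ _ 91 8], head=4, tail=2, size=4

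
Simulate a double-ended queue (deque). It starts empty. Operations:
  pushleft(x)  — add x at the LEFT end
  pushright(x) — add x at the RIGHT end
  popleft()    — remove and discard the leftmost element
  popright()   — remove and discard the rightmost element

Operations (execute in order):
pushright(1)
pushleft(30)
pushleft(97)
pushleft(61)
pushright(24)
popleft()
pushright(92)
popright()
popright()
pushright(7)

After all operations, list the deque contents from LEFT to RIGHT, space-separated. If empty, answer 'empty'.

pushright(1): [1]
pushleft(30): [30, 1]
pushleft(97): [97, 30, 1]
pushleft(61): [61, 97, 30, 1]
pushright(24): [61, 97, 30, 1, 24]
popleft(): [97, 30, 1, 24]
pushright(92): [97, 30, 1, 24, 92]
popright(): [97, 30, 1, 24]
popright(): [97, 30, 1]
pushright(7): [97, 30, 1, 7]

Answer: 97 30 1 7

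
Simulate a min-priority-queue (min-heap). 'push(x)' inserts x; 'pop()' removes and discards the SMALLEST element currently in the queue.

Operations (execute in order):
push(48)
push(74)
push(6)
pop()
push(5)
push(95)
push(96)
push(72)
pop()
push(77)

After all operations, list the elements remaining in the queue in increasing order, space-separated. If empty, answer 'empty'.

Answer: 48 72 74 77 95 96

Derivation:
push(48): heap contents = [48]
push(74): heap contents = [48, 74]
push(6): heap contents = [6, 48, 74]
pop() → 6: heap contents = [48, 74]
push(5): heap contents = [5, 48, 74]
push(95): heap contents = [5, 48, 74, 95]
push(96): heap contents = [5, 48, 74, 95, 96]
push(72): heap contents = [5, 48, 72, 74, 95, 96]
pop() → 5: heap contents = [48, 72, 74, 95, 96]
push(77): heap contents = [48, 72, 74, 77, 95, 96]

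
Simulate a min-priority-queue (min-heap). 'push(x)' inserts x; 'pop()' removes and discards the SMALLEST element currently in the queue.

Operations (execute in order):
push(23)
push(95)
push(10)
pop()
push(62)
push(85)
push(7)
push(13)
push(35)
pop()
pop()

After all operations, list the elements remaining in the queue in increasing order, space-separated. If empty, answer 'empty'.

push(23): heap contents = [23]
push(95): heap contents = [23, 95]
push(10): heap contents = [10, 23, 95]
pop() → 10: heap contents = [23, 95]
push(62): heap contents = [23, 62, 95]
push(85): heap contents = [23, 62, 85, 95]
push(7): heap contents = [7, 23, 62, 85, 95]
push(13): heap contents = [7, 13, 23, 62, 85, 95]
push(35): heap contents = [7, 13, 23, 35, 62, 85, 95]
pop() → 7: heap contents = [13, 23, 35, 62, 85, 95]
pop() → 13: heap contents = [23, 35, 62, 85, 95]

Answer: 23 35 62 85 95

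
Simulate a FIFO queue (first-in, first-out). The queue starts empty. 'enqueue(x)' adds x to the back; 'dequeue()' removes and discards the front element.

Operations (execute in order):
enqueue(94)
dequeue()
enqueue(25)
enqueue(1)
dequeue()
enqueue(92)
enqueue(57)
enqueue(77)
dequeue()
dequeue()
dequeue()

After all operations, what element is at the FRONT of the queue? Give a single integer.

Answer: 77

Derivation:
enqueue(94): queue = [94]
dequeue(): queue = []
enqueue(25): queue = [25]
enqueue(1): queue = [25, 1]
dequeue(): queue = [1]
enqueue(92): queue = [1, 92]
enqueue(57): queue = [1, 92, 57]
enqueue(77): queue = [1, 92, 57, 77]
dequeue(): queue = [92, 57, 77]
dequeue(): queue = [57, 77]
dequeue(): queue = [77]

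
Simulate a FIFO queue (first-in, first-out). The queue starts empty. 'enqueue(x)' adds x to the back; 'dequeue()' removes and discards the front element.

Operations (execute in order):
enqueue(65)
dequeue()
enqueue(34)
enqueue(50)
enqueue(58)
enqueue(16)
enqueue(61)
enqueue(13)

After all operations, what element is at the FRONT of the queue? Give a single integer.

enqueue(65): queue = [65]
dequeue(): queue = []
enqueue(34): queue = [34]
enqueue(50): queue = [34, 50]
enqueue(58): queue = [34, 50, 58]
enqueue(16): queue = [34, 50, 58, 16]
enqueue(61): queue = [34, 50, 58, 16, 61]
enqueue(13): queue = [34, 50, 58, 16, 61, 13]

Answer: 34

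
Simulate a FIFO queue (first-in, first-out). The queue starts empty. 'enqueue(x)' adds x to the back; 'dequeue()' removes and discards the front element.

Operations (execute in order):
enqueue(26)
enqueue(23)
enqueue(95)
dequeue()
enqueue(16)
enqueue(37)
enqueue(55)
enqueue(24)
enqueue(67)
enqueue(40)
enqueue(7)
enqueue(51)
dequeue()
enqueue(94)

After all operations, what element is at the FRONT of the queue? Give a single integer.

Answer: 95

Derivation:
enqueue(26): queue = [26]
enqueue(23): queue = [26, 23]
enqueue(95): queue = [26, 23, 95]
dequeue(): queue = [23, 95]
enqueue(16): queue = [23, 95, 16]
enqueue(37): queue = [23, 95, 16, 37]
enqueue(55): queue = [23, 95, 16, 37, 55]
enqueue(24): queue = [23, 95, 16, 37, 55, 24]
enqueue(67): queue = [23, 95, 16, 37, 55, 24, 67]
enqueue(40): queue = [23, 95, 16, 37, 55, 24, 67, 40]
enqueue(7): queue = [23, 95, 16, 37, 55, 24, 67, 40, 7]
enqueue(51): queue = [23, 95, 16, 37, 55, 24, 67, 40, 7, 51]
dequeue(): queue = [95, 16, 37, 55, 24, 67, 40, 7, 51]
enqueue(94): queue = [95, 16, 37, 55, 24, 67, 40, 7, 51, 94]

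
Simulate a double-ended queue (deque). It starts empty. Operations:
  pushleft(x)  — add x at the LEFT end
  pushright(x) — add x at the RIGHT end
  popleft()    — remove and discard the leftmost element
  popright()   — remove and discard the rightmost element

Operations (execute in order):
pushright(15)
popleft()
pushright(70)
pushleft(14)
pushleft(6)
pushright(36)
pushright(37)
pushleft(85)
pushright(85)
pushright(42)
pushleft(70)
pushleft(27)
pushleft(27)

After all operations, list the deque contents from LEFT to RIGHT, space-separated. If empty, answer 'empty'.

pushright(15): [15]
popleft(): []
pushright(70): [70]
pushleft(14): [14, 70]
pushleft(6): [6, 14, 70]
pushright(36): [6, 14, 70, 36]
pushright(37): [6, 14, 70, 36, 37]
pushleft(85): [85, 6, 14, 70, 36, 37]
pushright(85): [85, 6, 14, 70, 36, 37, 85]
pushright(42): [85, 6, 14, 70, 36, 37, 85, 42]
pushleft(70): [70, 85, 6, 14, 70, 36, 37, 85, 42]
pushleft(27): [27, 70, 85, 6, 14, 70, 36, 37, 85, 42]
pushleft(27): [27, 27, 70, 85, 6, 14, 70, 36, 37, 85, 42]

Answer: 27 27 70 85 6 14 70 36 37 85 42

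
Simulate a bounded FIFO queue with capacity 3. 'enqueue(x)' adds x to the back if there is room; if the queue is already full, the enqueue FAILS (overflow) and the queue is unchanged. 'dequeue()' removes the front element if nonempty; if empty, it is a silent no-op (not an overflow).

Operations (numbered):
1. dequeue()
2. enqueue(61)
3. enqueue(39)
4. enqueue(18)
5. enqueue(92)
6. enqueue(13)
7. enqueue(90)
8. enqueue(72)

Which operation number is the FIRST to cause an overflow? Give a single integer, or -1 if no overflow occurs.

Answer: 5

Derivation:
1. dequeue(): empty, no-op, size=0
2. enqueue(61): size=1
3. enqueue(39): size=2
4. enqueue(18): size=3
5. enqueue(92): size=3=cap → OVERFLOW (fail)
6. enqueue(13): size=3=cap → OVERFLOW (fail)
7. enqueue(90): size=3=cap → OVERFLOW (fail)
8. enqueue(72): size=3=cap → OVERFLOW (fail)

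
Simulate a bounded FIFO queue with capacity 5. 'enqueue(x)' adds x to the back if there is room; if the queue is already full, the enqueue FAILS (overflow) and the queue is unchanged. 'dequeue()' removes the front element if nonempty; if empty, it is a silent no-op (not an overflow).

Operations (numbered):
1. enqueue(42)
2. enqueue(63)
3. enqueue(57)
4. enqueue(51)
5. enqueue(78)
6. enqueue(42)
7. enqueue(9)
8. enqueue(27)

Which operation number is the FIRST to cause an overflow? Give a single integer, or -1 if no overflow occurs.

Answer: 6

Derivation:
1. enqueue(42): size=1
2. enqueue(63): size=2
3. enqueue(57): size=3
4. enqueue(51): size=4
5. enqueue(78): size=5
6. enqueue(42): size=5=cap → OVERFLOW (fail)
7. enqueue(9): size=5=cap → OVERFLOW (fail)
8. enqueue(27): size=5=cap → OVERFLOW (fail)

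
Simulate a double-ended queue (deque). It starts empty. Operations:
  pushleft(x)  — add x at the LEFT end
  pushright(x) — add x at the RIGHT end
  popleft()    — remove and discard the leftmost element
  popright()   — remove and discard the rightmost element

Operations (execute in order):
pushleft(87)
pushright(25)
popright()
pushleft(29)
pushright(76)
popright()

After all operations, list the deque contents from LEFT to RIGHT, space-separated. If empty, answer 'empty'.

Answer: 29 87

Derivation:
pushleft(87): [87]
pushright(25): [87, 25]
popright(): [87]
pushleft(29): [29, 87]
pushright(76): [29, 87, 76]
popright(): [29, 87]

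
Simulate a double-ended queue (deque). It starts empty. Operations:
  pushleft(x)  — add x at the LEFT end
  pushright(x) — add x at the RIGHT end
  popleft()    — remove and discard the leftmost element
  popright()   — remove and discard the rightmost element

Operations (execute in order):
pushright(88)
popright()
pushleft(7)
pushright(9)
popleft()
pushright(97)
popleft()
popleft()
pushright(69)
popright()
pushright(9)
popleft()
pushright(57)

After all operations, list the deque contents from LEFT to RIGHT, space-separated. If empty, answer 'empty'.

pushright(88): [88]
popright(): []
pushleft(7): [7]
pushright(9): [7, 9]
popleft(): [9]
pushright(97): [9, 97]
popleft(): [97]
popleft(): []
pushright(69): [69]
popright(): []
pushright(9): [9]
popleft(): []
pushright(57): [57]

Answer: 57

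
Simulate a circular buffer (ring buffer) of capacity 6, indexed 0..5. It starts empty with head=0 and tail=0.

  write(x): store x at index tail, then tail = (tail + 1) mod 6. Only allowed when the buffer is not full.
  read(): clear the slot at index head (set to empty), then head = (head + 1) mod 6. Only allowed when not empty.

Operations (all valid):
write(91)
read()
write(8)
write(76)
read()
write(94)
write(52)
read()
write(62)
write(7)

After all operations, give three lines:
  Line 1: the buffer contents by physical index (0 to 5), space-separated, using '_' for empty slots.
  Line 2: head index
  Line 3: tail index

write(91): buf=[91 _ _ _ _ _], head=0, tail=1, size=1
read(): buf=[_ _ _ _ _ _], head=1, tail=1, size=0
write(8): buf=[_ 8 _ _ _ _], head=1, tail=2, size=1
write(76): buf=[_ 8 76 _ _ _], head=1, tail=3, size=2
read(): buf=[_ _ 76 _ _ _], head=2, tail=3, size=1
write(94): buf=[_ _ 76 94 _ _], head=2, tail=4, size=2
write(52): buf=[_ _ 76 94 52 _], head=2, tail=5, size=3
read(): buf=[_ _ _ 94 52 _], head=3, tail=5, size=2
write(62): buf=[_ _ _ 94 52 62], head=3, tail=0, size=3
write(7): buf=[7 _ _ 94 52 62], head=3, tail=1, size=4

Answer: 7 _ _ 94 52 62
3
1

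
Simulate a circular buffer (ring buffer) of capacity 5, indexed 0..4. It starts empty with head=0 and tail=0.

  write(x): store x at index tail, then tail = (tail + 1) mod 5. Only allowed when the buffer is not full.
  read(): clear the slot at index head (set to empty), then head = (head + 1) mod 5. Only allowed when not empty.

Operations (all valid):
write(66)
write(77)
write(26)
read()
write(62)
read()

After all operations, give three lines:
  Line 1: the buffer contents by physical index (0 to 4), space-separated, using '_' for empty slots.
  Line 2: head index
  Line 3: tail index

Answer: _ _ 26 62 _
2
4

Derivation:
write(66): buf=[66 _ _ _ _], head=0, tail=1, size=1
write(77): buf=[66 77 _ _ _], head=0, tail=2, size=2
write(26): buf=[66 77 26 _ _], head=0, tail=3, size=3
read(): buf=[_ 77 26 _ _], head=1, tail=3, size=2
write(62): buf=[_ 77 26 62 _], head=1, tail=4, size=3
read(): buf=[_ _ 26 62 _], head=2, tail=4, size=2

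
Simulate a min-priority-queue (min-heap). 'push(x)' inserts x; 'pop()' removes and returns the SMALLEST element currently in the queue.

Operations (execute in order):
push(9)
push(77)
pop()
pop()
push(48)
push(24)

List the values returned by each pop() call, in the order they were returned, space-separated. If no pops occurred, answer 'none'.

push(9): heap contents = [9]
push(77): heap contents = [9, 77]
pop() → 9: heap contents = [77]
pop() → 77: heap contents = []
push(48): heap contents = [48]
push(24): heap contents = [24, 48]

Answer: 9 77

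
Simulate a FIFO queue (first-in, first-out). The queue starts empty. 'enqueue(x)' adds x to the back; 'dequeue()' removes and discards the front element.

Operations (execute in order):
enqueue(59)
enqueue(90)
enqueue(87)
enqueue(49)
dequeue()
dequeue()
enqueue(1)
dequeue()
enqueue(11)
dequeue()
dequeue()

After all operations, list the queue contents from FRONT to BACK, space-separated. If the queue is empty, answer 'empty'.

Answer: 11

Derivation:
enqueue(59): [59]
enqueue(90): [59, 90]
enqueue(87): [59, 90, 87]
enqueue(49): [59, 90, 87, 49]
dequeue(): [90, 87, 49]
dequeue(): [87, 49]
enqueue(1): [87, 49, 1]
dequeue(): [49, 1]
enqueue(11): [49, 1, 11]
dequeue(): [1, 11]
dequeue(): [11]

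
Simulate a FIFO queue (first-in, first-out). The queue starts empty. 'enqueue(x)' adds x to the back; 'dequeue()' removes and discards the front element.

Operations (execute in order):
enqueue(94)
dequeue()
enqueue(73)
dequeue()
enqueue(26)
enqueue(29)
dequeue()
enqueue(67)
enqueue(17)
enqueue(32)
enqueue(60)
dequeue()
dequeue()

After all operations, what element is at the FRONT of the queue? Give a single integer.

enqueue(94): queue = [94]
dequeue(): queue = []
enqueue(73): queue = [73]
dequeue(): queue = []
enqueue(26): queue = [26]
enqueue(29): queue = [26, 29]
dequeue(): queue = [29]
enqueue(67): queue = [29, 67]
enqueue(17): queue = [29, 67, 17]
enqueue(32): queue = [29, 67, 17, 32]
enqueue(60): queue = [29, 67, 17, 32, 60]
dequeue(): queue = [67, 17, 32, 60]
dequeue(): queue = [17, 32, 60]

Answer: 17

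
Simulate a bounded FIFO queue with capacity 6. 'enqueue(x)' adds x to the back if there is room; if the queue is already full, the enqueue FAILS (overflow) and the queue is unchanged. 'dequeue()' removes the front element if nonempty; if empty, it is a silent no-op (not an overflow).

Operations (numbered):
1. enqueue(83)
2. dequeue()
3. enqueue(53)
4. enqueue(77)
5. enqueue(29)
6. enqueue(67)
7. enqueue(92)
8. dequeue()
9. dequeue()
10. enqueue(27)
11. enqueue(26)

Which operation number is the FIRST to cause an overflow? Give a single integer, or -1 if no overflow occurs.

1. enqueue(83): size=1
2. dequeue(): size=0
3. enqueue(53): size=1
4. enqueue(77): size=2
5. enqueue(29): size=3
6. enqueue(67): size=4
7. enqueue(92): size=5
8. dequeue(): size=4
9. dequeue(): size=3
10. enqueue(27): size=4
11. enqueue(26): size=5

Answer: -1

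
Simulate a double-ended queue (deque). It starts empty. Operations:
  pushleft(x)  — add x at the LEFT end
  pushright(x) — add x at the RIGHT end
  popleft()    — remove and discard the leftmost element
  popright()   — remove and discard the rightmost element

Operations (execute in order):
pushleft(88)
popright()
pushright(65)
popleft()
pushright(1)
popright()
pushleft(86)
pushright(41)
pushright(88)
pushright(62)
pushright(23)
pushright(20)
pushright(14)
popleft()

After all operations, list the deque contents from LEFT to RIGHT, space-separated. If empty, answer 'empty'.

pushleft(88): [88]
popright(): []
pushright(65): [65]
popleft(): []
pushright(1): [1]
popright(): []
pushleft(86): [86]
pushright(41): [86, 41]
pushright(88): [86, 41, 88]
pushright(62): [86, 41, 88, 62]
pushright(23): [86, 41, 88, 62, 23]
pushright(20): [86, 41, 88, 62, 23, 20]
pushright(14): [86, 41, 88, 62, 23, 20, 14]
popleft(): [41, 88, 62, 23, 20, 14]

Answer: 41 88 62 23 20 14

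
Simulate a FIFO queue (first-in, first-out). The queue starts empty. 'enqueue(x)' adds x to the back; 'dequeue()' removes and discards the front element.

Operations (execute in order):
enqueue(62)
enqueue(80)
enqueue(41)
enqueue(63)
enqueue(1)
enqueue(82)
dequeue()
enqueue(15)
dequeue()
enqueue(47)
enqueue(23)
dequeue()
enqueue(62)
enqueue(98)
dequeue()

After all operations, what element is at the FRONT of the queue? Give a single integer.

Answer: 1

Derivation:
enqueue(62): queue = [62]
enqueue(80): queue = [62, 80]
enqueue(41): queue = [62, 80, 41]
enqueue(63): queue = [62, 80, 41, 63]
enqueue(1): queue = [62, 80, 41, 63, 1]
enqueue(82): queue = [62, 80, 41, 63, 1, 82]
dequeue(): queue = [80, 41, 63, 1, 82]
enqueue(15): queue = [80, 41, 63, 1, 82, 15]
dequeue(): queue = [41, 63, 1, 82, 15]
enqueue(47): queue = [41, 63, 1, 82, 15, 47]
enqueue(23): queue = [41, 63, 1, 82, 15, 47, 23]
dequeue(): queue = [63, 1, 82, 15, 47, 23]
enqueue(62): queue = [63, 1, 82, 15, 47, 23, 62]
enqueue(98): queue = [63, 1, 82, 15, 47, 23, 62, 98]
dequeue(): queue = [1, 82, 15, 47, 23, 62, 98]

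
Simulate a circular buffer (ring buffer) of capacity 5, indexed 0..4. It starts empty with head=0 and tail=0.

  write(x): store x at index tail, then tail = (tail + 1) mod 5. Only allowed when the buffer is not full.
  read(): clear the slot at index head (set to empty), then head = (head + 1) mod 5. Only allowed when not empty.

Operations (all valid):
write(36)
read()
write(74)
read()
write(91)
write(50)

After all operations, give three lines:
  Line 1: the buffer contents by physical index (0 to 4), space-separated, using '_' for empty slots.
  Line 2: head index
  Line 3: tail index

Answer: _ _ 91 50 _
2
4

Derivation:
write(36): buf=[36 _ _ _ _], head=0, tail=1, size=1
read(): buf=[_ _ _ _ _], head=1, tail=1, size=0
write(74): buf=[_ 74 _ _ _], head=1, tail=2, size=1
read(): buf=[_ _ _ _ _], head=2, tail=2, size=0
write(91): buf=[_ _ 91 _ _], head=2, tail=3, size=1
write(50): buf=[_ _ 91 50 _], head=2, tail=4, size=2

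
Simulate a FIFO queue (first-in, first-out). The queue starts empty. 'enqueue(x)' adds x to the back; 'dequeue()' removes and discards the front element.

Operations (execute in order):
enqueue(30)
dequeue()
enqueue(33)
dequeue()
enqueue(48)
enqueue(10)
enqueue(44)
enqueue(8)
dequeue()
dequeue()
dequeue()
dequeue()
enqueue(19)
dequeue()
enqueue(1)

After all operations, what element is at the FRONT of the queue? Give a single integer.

Answer: 1

Derivation:
enqueue(30): queue = [30]
dequeue(): queue = []
enqueue(33): queue = [33]
dequeue(): queue = []
enqueue(48): queue = [48]
enqueue(10): queue = [48, 10]
enqueue(44): queue = [48, 10, 44]
enqueue(8): queue = [48, 10, 44, 8]
dequeue(): queue = [10, 44, 8]
dequeue(): queue = [44, 8]
dequeue(): queue = [8]
dequeue(): queue = []
enqueue(19): queue = [19]
dequeue(): queue = []
enqueue(1): queue = [1]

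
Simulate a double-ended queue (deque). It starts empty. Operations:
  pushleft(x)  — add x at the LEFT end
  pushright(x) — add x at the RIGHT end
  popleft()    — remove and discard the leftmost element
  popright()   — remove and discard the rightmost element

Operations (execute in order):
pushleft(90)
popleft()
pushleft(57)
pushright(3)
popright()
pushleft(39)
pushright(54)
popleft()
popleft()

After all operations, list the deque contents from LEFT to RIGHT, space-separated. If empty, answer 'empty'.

pushleft(90): [90]
popleft(): []
pushleft(57): [57]
pushright(3): [57, 3]
popright(): [57]
pushleft(39): [39, 57]
pushright(54): [39, 57, 54]
popleft(): [57, 54]
popleft(): [54]

Answer: 54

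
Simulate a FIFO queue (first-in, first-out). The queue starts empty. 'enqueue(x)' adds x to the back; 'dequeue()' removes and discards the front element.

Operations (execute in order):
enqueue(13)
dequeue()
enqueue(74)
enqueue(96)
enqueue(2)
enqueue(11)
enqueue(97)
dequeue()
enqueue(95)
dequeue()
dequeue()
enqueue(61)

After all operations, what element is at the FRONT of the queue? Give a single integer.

enqueue(13): queue = [13]
dequeue(): queue = []
enqueue(74): queue = [74]
enqueue(96): queue = [74, 96]
enqueue(2): queue = [74, 96, 2]
enqueue(11): queue = [74, 96, 2, 11]
enqueue(97): queue = [74, 96, 2, 11, 97]
dequeue(): queue = [96, 2, 11, 97]
enqueue(95): queue = [96, 2, 11, 97, 95]
dequeue(): queue = [2, 11, 97, 95]
dequeue(): queue = [11, 97, 95]
enqueue(61): queue = [11, 97, 95, 61]

Answer: 11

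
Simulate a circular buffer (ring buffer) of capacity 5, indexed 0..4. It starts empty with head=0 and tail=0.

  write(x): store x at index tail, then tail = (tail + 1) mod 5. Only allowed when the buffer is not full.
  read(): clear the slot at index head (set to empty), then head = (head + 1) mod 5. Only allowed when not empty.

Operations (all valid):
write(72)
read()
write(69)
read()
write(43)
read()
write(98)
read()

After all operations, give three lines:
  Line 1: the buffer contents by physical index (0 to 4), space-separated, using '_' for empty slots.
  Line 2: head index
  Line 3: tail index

Answer: _ _ _ _ _
4
4

Derivation:
write(72): buf=[72 _ _ _ _], head=0, tail=1, size=1
read(): buf=[_ _ _ _ _], head=1, tail=1, size=0
write(69): buf=[_ 69 _ _ _], head=1, tail=2, size=1
read(): buf=[_ _ _ _ _], head=2, tail=2, size=0
write(43): buf=[_ _ 43 _ _], head=2, tail=3, size=1
read(): buf=[_ _ _ _ _], head=3, tail=3, size=0
write(98): buf=[_ _ _ 98 _], head=3, tail=4, size=1
read(): buf=[_ _ _ _ _], head=4, tail=4, size=0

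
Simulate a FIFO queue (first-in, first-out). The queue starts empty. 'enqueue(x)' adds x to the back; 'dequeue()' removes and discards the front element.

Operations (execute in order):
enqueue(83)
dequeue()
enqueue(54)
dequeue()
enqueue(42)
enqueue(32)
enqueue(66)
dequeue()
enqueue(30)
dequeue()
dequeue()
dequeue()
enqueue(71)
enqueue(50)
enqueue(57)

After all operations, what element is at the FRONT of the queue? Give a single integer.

enqueue(83): queue = [83]
dequeue(): queue = []
enqueue(54): queue = [54]
dequeue(): queue = []
enqueue(42): queue = [42]
enqueue(32): queue = [42, 32]
enqueue(66): queue = [42, 32, 66]
dequeue(): queue = [32, 66]
enqueue(30): queue = [32, 66, 30]
dequeue(): queue = [66, 30]
dequeue(): queue = [30]
dequeue(): queue = []
enqueue(71): queue = [71]
enqueue(50): queue = [71, 50]
enqueue(57): queue = [71, 50, 57]

Answer: 71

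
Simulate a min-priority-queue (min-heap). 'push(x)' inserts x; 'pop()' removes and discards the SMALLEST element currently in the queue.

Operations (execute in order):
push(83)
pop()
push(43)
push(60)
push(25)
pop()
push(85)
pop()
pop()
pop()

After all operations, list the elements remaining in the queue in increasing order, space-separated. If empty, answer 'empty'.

Answer: empty

Derivation:
push(83): heap contents = [83]
pop() → 83: heap contents = []
push(43): heap contents = [43]
push(60): heap contents = [43, 60]
push(25): heap contents = [25, 43, 60]
pop() → 25: heap contents = [43, 60]
push(85): heap contents = [43, 60, 85]
pop() → 43: heap contents = [60, 85]
pop() → 60: heap contents = [85]
pop() → 85: heap contents = []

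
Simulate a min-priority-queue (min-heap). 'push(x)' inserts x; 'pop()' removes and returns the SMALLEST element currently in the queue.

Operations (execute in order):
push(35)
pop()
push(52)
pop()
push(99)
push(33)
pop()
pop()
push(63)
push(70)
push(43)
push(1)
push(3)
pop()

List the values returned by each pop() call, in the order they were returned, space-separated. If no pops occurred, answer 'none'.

Answer: 35 52 33 99 1

Derivation:
push(35): heap contents = [35]
pop() → 35: heap contents = []
push(52): heap contents = [52]
pop() → 52: heap contents = []
push(99): heap contents = [99]
push(33): heap contents = [33, 99]
pop() → 33: heap contents = [99]
pop() → 99: heap contents = []
push(63): heap contents = [63]
push(70): heap contents = [63, 70]
push(43): heap contents = [43, 63, 70]
push(1): heap contents = [1, 43, 63, 70]
push(3): heap contents = [1, 3, 43, 63, 70]
pop() → 1: heap contents = [3, 43, 63, 70]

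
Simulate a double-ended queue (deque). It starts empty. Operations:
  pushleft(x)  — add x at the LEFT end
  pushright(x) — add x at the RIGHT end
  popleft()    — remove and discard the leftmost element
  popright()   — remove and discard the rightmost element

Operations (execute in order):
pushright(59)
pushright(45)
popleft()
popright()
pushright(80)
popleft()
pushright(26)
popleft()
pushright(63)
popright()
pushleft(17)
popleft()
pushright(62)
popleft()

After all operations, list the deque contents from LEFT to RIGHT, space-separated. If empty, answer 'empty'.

pushright(59): [59]
pushright(45): [59, 45]
popleft(): [45]
popright(): []
pushright(80): [80]
popleft(): []
pushright(26): [26]
popleft(): []
pushright(63): [63]
popright(): []
pushleft(17): [17]
popleft(): []
pushright(62): [62]
popleft(): []

Answer: empty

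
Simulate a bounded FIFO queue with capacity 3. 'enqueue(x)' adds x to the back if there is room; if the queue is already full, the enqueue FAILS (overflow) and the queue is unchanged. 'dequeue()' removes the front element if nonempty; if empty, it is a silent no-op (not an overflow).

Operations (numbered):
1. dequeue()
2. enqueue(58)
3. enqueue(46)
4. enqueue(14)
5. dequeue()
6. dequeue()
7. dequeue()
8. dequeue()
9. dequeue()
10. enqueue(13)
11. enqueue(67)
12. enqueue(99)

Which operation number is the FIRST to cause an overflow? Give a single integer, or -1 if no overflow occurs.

Answer: -1

Derivation:
1. dequeue(): empty, no-op, size=0
2. enqueue(58): size=1
3. enqueue(46): size=2
4. enqueue(14): size=3
5. dequeue(): size=2
6. dequeue(): size=1
7. dequeue(): size=0
8. dequeue(): empty, no-op, size=0
9. dequeue(): empty, no-op, size=0
10. enqueue(13): size=1
11. enqueue(67): size=2
12. enqueue(99): size=3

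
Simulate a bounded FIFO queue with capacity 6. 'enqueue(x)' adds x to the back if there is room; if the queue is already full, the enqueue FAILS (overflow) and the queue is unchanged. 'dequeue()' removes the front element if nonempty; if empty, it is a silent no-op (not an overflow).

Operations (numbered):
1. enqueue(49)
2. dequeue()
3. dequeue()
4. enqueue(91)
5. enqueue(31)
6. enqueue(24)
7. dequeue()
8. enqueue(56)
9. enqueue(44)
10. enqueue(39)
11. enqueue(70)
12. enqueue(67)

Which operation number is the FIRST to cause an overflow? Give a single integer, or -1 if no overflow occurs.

Answer: 12

Derivation:
1. enqueue(49): size=1
2. dequeue(): size=0
3. dequeue(): empty, no-op, size=0
4. enqueue(91): size=1
5. enqueue(31): size=2
6. enqueue(24): size=3
7. dequeue(): size=2
8. enqueue(56): size=3
9. enqueue(44): size=4
10. enqueue(39): size=5
11. enqueue(70): size=6
12. enqueue(67): size=6=cap → OVERFLOW (fail)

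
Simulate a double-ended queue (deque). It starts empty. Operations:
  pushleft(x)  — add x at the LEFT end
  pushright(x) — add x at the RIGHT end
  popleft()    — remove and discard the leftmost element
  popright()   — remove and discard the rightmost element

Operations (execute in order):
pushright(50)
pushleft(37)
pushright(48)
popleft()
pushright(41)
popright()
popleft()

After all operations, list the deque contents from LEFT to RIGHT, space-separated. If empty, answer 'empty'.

pushright(50): [50]
pushleft(37): [37, 50]
pushright(48): [37, 50, 48]
popleft(): [50, 48]
pushright(41): [50, 48, 41]
popright(): [50, 48]
popleft(): [48]

Answer: 48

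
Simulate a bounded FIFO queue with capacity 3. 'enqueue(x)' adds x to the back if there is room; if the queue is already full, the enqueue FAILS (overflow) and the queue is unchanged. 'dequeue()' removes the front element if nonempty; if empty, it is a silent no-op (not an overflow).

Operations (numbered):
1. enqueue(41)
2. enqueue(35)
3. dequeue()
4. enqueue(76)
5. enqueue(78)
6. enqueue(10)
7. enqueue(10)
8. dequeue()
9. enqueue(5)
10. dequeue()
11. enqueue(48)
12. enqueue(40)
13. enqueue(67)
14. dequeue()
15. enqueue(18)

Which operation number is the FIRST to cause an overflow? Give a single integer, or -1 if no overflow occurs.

1. enqueue(41): size=1
2. enqueue(35): size=2
3. dequeue(): size=1
4. enqueue(76): size=2
5. enqueue(78): size=3
6. enqueue(10): size=3=cap → OVERFLOW (fail)
7. enqueue(10): size=3=cap → OVERFLOW (fail)
8. dequeue(): size=2
9. enqueue(5): size=3
10. dequeue(): size=2
11. enqueue(48): size=3
12. enqueue(40): size=3=cap → OVERFLOW (fail)
13. enqueue(67): size=3=cap → OVERFLOW (fail)
14. dequeue(): size=2
15. enqueue(18): size=3

Answer: 6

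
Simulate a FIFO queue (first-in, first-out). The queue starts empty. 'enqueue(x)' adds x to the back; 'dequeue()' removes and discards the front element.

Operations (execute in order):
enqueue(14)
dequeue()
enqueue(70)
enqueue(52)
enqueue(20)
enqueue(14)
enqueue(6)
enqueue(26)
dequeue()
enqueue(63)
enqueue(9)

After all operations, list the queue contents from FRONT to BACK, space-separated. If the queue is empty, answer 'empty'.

enqueue(14): [14]
dequeue(): []
enqueue(70): [70]
enqueue(52): [70, 52]
enqueue(20): [70, 52, 20]
enqueue(14): [70, 52, 20, 14]
enqueue(6): [70, 52, 20, 14, 6]
enqueue(26): [70, 52, 20, 14, 6, 26]
dequeue(): [52, 20, 14, 6, 26]
enqueue(63): [52, 20, 14, 6, 26, 63]
enqueue(9): [52, 20, 14, 6, 26, 63, 9]

Answer: 52 20 14 6 26 63 9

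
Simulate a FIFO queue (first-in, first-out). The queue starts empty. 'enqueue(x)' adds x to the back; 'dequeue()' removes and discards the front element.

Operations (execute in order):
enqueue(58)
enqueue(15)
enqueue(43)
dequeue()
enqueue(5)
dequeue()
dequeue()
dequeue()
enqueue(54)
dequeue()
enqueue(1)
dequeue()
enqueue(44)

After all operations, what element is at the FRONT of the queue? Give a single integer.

enqueue(58): queue = [58]
enqueue(15): queue = [58, 15]
enqueue(43): queue = [58, 15, 43]
dequeue(): queue = [15, 43]
enqueue(5): queue = [15, 43, 5]
dequeue(): queue = [43, 5]
dequeue(): queue = [5]
dequeue(): queue = []
enqueue(54): queue = [54]
dequeue(): queue = []
enqueue(1): queue = [1]
dequeue(): queue = []
enqueue(44): queue = [44]

Answer: 44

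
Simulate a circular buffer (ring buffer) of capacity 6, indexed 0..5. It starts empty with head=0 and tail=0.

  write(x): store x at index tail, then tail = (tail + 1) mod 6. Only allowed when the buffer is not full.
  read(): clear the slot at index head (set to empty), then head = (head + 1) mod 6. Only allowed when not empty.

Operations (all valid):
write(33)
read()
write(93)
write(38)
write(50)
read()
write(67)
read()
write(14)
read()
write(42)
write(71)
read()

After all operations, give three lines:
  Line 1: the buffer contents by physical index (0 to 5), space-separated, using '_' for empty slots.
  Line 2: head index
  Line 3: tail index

write(33): buf=[33 _ _ _ _ _], head=0, tail=1, size=1
read(): buf=[_ _ _ _ _ _], head=1, tail=1, size=0
write(93): buf=[_ 93 _ _ _ _], head=1, tail=2, size=1
write(38): buf=[_ 93 38 _ _ _], head=1, tail=3, size=2
write(50): buf=[_ 93 38 50 _ _], head=1, tail=4, size=3
read(): buf=[_ _ 38 50 _ _], head=2, tail=4, size=2
write(67): buf=[_ _ 38 50 67 _], head=2, tail=5, size=3
read(): buf=[_ _ _ 50 67 _], head=3, tail=5, size=2
write(14): buf=[_ _ _ 50 67 14], head=3, tail=0, size=3
read(): buf=[_ _ _ _ 67 14], head=4, tail=0, size=2
write(42): buf=[42 _ _ _ 67 14], head=4, tail=1, size=3
write(71): buf=[42 71 _ _ 67 14], head=4, tail=2, size=4
read(): buf=[42 71 _ _ _ 14], head=5, tail=2, size=3

Answer: 42 71 _ _ _ 14
5
2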